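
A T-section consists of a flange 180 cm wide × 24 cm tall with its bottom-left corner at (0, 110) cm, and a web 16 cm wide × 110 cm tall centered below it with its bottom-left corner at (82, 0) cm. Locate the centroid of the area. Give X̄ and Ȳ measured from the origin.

web: A = 16 × 110 = 1760.00, centroid at (90.00, 55.00).
flange: A = 180 × 24 = 4320.00, centroid at (90.00, 122.00).
ΣA = 6080.00 cm², ΣAX̄ = 547200.00 cm³, ΣAȲ = 623840.00 cm³.
X̄ = 547200.00/6080.00 = 90.00 cm; Ȳ = 623840.00/6080.00 = 102.61 cm.

X̄ = 90.00 cm, Ȳ = 102.61 cm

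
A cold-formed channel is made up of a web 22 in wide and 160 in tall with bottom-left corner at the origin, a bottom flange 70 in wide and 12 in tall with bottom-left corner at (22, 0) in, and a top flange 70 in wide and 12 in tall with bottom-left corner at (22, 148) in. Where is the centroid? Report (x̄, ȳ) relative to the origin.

x̄ = 25.86 in, ȳ = 80.00 in

web: A = 22 × 160 = 3520.00, centroid at (11.00, 80.00).
bottom flange: A = 70 × 12 = 840.00, centroid at (57.00, 6.00).
top flange: A = 70 × 12 = 840.00, centroid at (57.00, 154.00).
ΣA = 5200.00 in², ΣAx̄ = 134480.00 in³, ΣAȳ = 416000.00 in³.
x̄ = 134480.00/5200.00 = 25.86 in; ȳ = 416000.00/5200.00 = 80.00 in.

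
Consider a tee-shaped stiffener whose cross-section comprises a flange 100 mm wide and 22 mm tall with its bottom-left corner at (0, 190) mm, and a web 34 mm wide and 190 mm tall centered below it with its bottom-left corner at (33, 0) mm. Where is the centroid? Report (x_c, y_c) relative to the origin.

web: A = 34 × 190 = 6460.00, centroid at (50.00, 95.00).
flange: A = 100 × 22 = 2200.00, centroid at (50.00, 201.00).
ΣA = 8660.00 mm²
ΣAx_c = (6460.00)(50.00) + (2200.00)(50.00) = 433000.00 mm³
ΣAy_c = (6460.00)(95.00) + (2200.00)(201.00) = 1055900.00 mm³
x_c = 433000.00 / 8660.00 = 50.00 mm
y_c = 1055900.00 / 8660.00 = 121.93 mm

x_c = 50.00 mm, y_c = 121.93 mm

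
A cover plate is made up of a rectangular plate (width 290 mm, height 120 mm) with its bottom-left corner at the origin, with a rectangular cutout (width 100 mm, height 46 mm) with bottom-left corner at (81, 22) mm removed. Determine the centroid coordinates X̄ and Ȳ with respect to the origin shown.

Part | A | x̄ᵢ | ȳᵢ | A·x̄ᵢ | A·ȳᵢ
plate | 34800.00 | 145.00 | 60.00 | 5046000.00 | 2088000.00
hole | -4600.00 | 131.00 | 45.00 | -602600.00 | -207000.00
Σ | 30200.00 |  |  | 4443400.00 | 1881000.00
X̄ = 4443400.00 / 30200.00 = 147.13 mm
Ȳ = 1881000.00 / 30200.00 = 62.28 mm

X̄ = 147.13 mm, Ȳ = 62.28 mm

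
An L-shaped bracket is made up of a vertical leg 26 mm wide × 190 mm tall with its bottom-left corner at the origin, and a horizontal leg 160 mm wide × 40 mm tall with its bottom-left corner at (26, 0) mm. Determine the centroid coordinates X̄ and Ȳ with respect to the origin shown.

vertical leg: A = 26 × 190 = 4940.00, centroid at (13.00, 95.00).
horizontal leg: A = 160 × 40 = 6400.00, centroid at (106.00, 20.00).
ΣA = 11340.00 mm²
ΣAX̄ = (4940.00)(13.00) + (6400.00)(106.00) = 742620.00 mm³
ΣAȲ = (4940.00)(95.00) + (6400.00)(20.00) = 597300.00 mm³
X̄ = 742620.00 / 11340.00 = 65.49 mm
Ȳ = 597300.00 / 11340.00 = 52.67 mm

X̄ = 65.49 mm, Ȳ = 52.67 mm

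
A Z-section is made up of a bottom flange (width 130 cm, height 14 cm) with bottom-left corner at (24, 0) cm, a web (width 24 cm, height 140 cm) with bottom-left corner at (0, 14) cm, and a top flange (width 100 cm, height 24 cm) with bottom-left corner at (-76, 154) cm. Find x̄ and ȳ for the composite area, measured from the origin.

x̄ = 18.46 cm, ȳ = 91.47 cm

bottom flange: A = 130 × 14 = 1820.00, centroid at (89.00, 7.00).
web: A = 24 × 140 = 3360.00, centroid at (12.00, 84.00).
top flange: A = 100 × 24 = 2400.00, centroid at (-26.00, 166.00).
ΣA = 7580.00 cm²
ΣAx̄ = (1820.00)(89.00) + (3360.00)(12.00) + (2400.00)(-26.00) = 139900.00 cm³
ΣAȳ = (1820.00)(7.00) + (3360.00)(84.00) + (2400.00)(166.00) = 693380.00 cm³
x̄ = 139900.00 / 7580.00 = 18.46 cm
ȳ = 693380.00 / 7580.00 = 91.47 cm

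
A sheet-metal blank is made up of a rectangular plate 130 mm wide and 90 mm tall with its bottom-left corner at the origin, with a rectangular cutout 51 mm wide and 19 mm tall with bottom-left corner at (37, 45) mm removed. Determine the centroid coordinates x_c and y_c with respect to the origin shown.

x_c = 65.23 mm, y_c = 44.14 mm

plate: A = 130 × 90 = 11700.00, centroid at (65.00, 45.00).
hole: A = −(51 × 19) = -969.00, centroid at (62.50, 54.50).
ΣA = 10731.00 mm², ΣAx_c = 699937.50 mm³, ΣAy_c = 473689.50 mm³.
x_c = 699937.50/10731.00 = 65.23 mm; y_c = 473689.50/10731.00 = 44.14 mm.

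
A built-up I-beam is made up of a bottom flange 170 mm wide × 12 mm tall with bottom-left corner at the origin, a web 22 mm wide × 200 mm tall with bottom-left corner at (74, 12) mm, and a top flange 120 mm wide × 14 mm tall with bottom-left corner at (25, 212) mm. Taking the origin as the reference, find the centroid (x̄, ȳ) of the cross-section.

x̄ = 85.00 mm, ȳ = 107.51 mm

Part | A | x̄ᵢ | ȳᵢ | A·x̄ᵢ | A·ȳᵢ
bottom flange | 2040.00 | 85.00 | 6.00 | 173400.00 | 12240.00
web | 4400.00 | 85.00 | 112.00 | 374000.00 | 492800.00
top flange | 1680.00 | 85.00 | 219.00 | 142800.00 | 367920.00
Σ | 8120.00 |  |  | 690200.00 | 872960.00
x̄ = 690200.00 / 8120.00 = 85.00 mm
ȳ = 872960.00 / 8120.00 = 107.51 mm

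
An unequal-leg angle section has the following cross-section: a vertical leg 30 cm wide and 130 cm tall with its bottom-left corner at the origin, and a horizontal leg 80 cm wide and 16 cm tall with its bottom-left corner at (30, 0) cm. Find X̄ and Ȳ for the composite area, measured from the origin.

vertical leg: A = 30 × 130 = 3900.00, centroid at (15.00, 65.00).
horizontal leg: A = 80 × 16 = 1280.00, centroid at (70.00, 8.00).
ΣA = 5180.00 cm², ΣAX̄ = 148100.00 cm³, ΣAȲ = 263740.00 cm³.
X̄ = 148100.00/5180.00 = 28.59 cm; Ȳ = 263740.00/5180.00 = 50.92 cm.

X̄ = 28.59 cm, Ȳ = 50.92 cm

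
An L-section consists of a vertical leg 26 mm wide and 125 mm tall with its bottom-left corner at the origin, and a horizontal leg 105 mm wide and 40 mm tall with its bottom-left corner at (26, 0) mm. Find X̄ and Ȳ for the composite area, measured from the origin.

X̄ = 49.93 mm, Ȳ = 38.54 mm

vertical leg: A = 26 × 125 = 3250.00, centroid at (13.00, 62.50).
horizontal leg: A = 105 × 40 = 4200.00, centroid at (78.50, 20.00).
ΣA = 7450.00 mm², ΣAX̄ = 371950.00 mm³, ΣAȲ = 287125.00 mm³.
X̄ = 371950.00/7450.00 = 49.93 mm; Ȳ = 287125.00/7450.00 = 38.54 mm.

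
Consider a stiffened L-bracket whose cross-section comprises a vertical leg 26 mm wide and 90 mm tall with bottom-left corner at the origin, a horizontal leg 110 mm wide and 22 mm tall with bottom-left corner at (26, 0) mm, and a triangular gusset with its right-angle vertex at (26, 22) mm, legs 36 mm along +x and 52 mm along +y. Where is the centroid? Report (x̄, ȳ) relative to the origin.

x̄ = 46.00 mm, ȳ = 29.62 mm

Part | A | x̄ᵢ | ȳᵢ | A·x̄ᵢ | A·ȳᵢ
vertical leg | 2340.00 | 13.00 | 45.00 | 30420.00 | 105300.00
horizontal leg | 2420.00 | 81.00 | 11.00 | 196020.00 | 26620.00
gusset | 936.00 | 38.00 | 39.33 | 35568.00 | 36816.00
Σ | 5696.00 |  |  | 262008.00 | 168736.00
x̄ = 262008.00 / 5696.00 = 46.00 mm
ȳ = 168736.00 / 5696.00 = 29.62 mm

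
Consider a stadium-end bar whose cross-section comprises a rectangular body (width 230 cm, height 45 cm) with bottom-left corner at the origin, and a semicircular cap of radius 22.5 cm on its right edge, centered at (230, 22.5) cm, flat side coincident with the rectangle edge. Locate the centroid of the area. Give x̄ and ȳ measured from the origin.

x̄ = 123.89 cm, ȳ = 22.50 cm

Part | A | x̄ᵢ | ȳᵢ | A·x̄ᵢ | A·ȳᵢ
rectangular body | 10350.00 | 115.00 | 22.50 | 1190250.00 | 232875.00
semicircular end | 795.22 | 239.55 | 22.50 | 190493.35 | 17892.35
Σ | 11145.22 |  |  | 1380743.35 | 250767.35
x̄ = 1380743.35 / 11145.22 = 123.89 cm
ȳ = 250767.35 / 11145.22 = 22.50 cm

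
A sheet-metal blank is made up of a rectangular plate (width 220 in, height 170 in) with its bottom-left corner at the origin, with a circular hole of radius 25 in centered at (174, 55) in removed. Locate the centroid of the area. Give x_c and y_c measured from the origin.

plate: A = 220 × 170 = 37400.00, centroid at (110.00, 85.00).
hole: A = −π·25² = -1963.50, centroid at (174.00, 55.00).
ΣA = 35436.50 in²
ΣAx_c = (37400.00)(110.00) + (-1963.50)(174.00) = 3772351.80 in³
ΣAy_c = (37400.00)(85.00) + (-1963.50)(55.00) = 3071007.75 in³
x_c = 3772351.80 / 35436.50 = 106.45 in
y_c = 3071007.75 / 35436.50 = 86.66 in

x_c = 106.45 in, y_c = 86.66 in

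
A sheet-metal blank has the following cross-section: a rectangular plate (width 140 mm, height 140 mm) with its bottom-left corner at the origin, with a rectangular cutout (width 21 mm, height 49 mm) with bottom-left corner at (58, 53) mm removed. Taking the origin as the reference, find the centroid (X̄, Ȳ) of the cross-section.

plate: A = 140 × 140 = 19600.00, centroid at (70.00, 70.00).
hole: A = −(21 × 49) = -1029.00, centroid at (68.50, 77.50).
ΣA = 18571.00 mm²
ΣAX̄ = (19600.00)(70.00) + (-1029.00)(68.50) = 1301513.50 mm³
ΣAȲ = (19600.00)(70.00) + (-1029.00)(77.50) = 1292252.50 mm³
X̄ = 1301513.50 / 18571.00 = 70.08 mm
Ȳ = 1292252.50 / 18571.00 = 69.58 mm

X̄ = 70.08 mm, Ȳ = 69.58 mm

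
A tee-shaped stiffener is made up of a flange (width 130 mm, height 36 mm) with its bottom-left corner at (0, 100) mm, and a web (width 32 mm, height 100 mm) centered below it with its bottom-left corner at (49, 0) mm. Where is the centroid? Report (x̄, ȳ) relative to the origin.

x̄ = 65.00 mm, ȳ = 90.39 mm

web: A = 32 × 100 = 3200.00, centroid at (65.00, 50.00).
flange: A = 130 × 36 = 4680.00, centroid at (65.00, 118.00).
ΣA = 7880.00 mm²
ΣAx̄ = (3200.00)(65.00) + (4680.00)(65.00) = 512200.00 mm³
ΣAȳ = (3200.00)(50.00) + (4680.00)(118.00) = 712240.00 mm³
x̄ = 512200.00 / 7880.00 = 65.00 mm
ȳ = 712240.00 / 7880.00 = 90.39 mm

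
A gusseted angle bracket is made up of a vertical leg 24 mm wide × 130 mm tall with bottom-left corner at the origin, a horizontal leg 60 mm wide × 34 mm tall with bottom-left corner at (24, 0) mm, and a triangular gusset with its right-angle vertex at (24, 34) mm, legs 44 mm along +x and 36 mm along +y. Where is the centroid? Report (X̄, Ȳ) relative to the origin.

X̄ = 29.94 mm, Ȳ = 46.02 mm

Part | A | x̄ᵢ | ȳᵢ | A·x̄ᵢ | A·ȳᵢ
vertical leg | 3120.00 | 12.00 | 65.00 | 37440.00 | 202800.00
horizontal leg | 2040.00 | 54.00 | 17.00 | 110160.00 | 34680.00
gusset | 792.00 | 38.67 | 46.00 | 30624.00 | 36432.00
Σ | 5952.00 |  |  | 178224.00 | 273912.00
X̄ = 178224.00 / 5952.00 = 29.94 mm
Ȳ = 273912.00 / 5952.00 = 46.02 mm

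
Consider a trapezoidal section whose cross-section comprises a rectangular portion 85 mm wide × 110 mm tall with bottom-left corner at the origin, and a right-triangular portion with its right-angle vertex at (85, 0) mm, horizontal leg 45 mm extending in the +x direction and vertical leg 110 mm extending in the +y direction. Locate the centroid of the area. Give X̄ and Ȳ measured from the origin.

rectangular portion: A = 85 × 110 = 9350.00, centroid at (42.50, 55.00).
triangular portion: A = ½·45·110 = 2475.00, centroid at (100.00, 36.67).
ΣA = 11825.00 mm²
ΣAX̄ = (9350.00)(42.50) + (2475.00)(100.00) = 644875.00 mm³
ΣAȲ = (9350.00)(55.00) + (2475.00)(36.67) = 605000.00 mm³
X̄ = 644875.00 / 11825.00 = 54.53 mm
Ȳ = 605000.00 / 11825.00 = 51.16 mm

X̄ = 54.53 mm, Ȳ = 51.16 mm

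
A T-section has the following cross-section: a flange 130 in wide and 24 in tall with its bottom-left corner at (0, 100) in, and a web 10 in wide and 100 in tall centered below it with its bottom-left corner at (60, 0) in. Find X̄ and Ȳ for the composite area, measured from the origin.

X̄ = 65.00 in, Ȳ = 96.95 in

web: A = 10 × 100 = 1000.00, centroid at (65.00, 50.00).
flange: A = 130 × 24 = 3120.00, centroid at (65.00, 112.00).
ΣA = 4120.00 in²
ΣAX̄ = (1000.00)(65.00) + (3120.00)(65.00) = 267800.00 in³
ΣAȲ = (1000.00)(50.00) + (3120.00)(112.00) = 399440.00 in³
X̄ = 267800.00 / 4120.00 = 65.00 in
Ȳ = 399440.00 / 4120.00 = 96.95 in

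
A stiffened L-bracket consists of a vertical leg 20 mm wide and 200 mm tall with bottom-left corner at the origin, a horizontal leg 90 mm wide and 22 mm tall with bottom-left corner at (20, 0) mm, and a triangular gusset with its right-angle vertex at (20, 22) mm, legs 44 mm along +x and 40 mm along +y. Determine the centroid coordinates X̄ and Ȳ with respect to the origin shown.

Part | A | x̄ᵢ | ȳᵢ | A·x̄ᵢ | A·ȳᵢ
vertical leg | 4000.00 | 10.00 | 100.00 | 40000.00 | 400000.00
horizontal leg | 1980.00 | 65.00 | 11.00 | 128700.00 | 21780.00
gusset | 880.00 | 34.67 | 35.33 | 30506.67 | 31093.33
Σ | 6860.00 |  |  | 199206.67 | 452873.33
X̄ = 199206.67 / 6860.00 = 29.04 mm
Ȳ = 452873.33 / 6860.00 = 66.02 mm

X̄ = 29.04 mm, Ȳ = 66.02 mm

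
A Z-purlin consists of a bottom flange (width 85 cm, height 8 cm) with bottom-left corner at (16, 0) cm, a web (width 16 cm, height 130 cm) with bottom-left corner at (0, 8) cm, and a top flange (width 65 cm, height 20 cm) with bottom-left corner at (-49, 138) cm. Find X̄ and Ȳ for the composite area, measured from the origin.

X̄ = 8.61 cm, Ȳ = 85.46 cm

Part | A | x̄ᵢ | ȳᵢ | A·x̄ᵢ | A·ȳᵢ
bottom flange | 680.00 | 58.50 | 4.00 | 39780.00 | 2720.00
web | 2080.00 | 8.00 | 73.00 | 16640.00 | 151840.00
top flange | 1300.00 | -16.50 | 148.00 | -21450.00 | 192400.00
Σ | 4060.00 |  |  | 34970.00 | 346960.00
X̄ = 34970.00 / 4060.00 = 8.61 cm
Ȳ = 346960.00 / 4060.00 = 85.46 cm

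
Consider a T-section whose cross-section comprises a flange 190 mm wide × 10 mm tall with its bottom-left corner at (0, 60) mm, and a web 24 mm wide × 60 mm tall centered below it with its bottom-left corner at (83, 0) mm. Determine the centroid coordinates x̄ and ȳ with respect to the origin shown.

Part | A | x̄ᵢ | ȳᵢ | A·x̄ᵢ | A·ȳᵢ
web | 1440.00 | 95.00 | 30.00 | 136800.00 | 43200.00
flange | 1900.00 | 95.00 | 65.00 | 180500.00 | 123500.00
Σ | 3340.00 |  |  | 317300.00 | 166700.00
x̄ = 317300.00 / 3340.00 = 95.00 mm
ȳ = 166700.00 / 3340.00 = 49.91 mm

x̄ = 95.00 mm, ȳ = 49.91 mm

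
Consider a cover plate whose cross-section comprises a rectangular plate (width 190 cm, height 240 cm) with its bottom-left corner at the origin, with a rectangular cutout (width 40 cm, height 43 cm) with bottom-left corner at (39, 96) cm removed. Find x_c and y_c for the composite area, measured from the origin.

x_c = 96.41 cm, y_c = 120.10 cm

Part | A | x̄ᵢ | ȳᵢ | A·x̄ᵢ | A·ȳᵢ
plate | 45600.00 | 95.00 | 120.00 | 4332000.00 | 5472000.00
hole | -1720.00 | 59.00 | 117.50 | -101480.00 | -202100.00
Σ | 43880.00 |  |  | 4230520.00 | 5269900.00
x_c = 4230520.00 / 43880.00 = 96.41 cm
y_c = 5269900.00 / 43880.00 = 120.10 cm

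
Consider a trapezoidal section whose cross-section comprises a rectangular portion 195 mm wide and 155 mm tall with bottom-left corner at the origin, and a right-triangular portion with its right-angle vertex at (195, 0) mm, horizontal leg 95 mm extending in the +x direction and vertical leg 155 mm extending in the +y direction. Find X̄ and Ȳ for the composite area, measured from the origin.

X̄ = 122.80 mm, Ȳ = 72.44 mm

rectangular portion: A = 195 × 155 = 30225.00, centroid at (97.50, 77.50).
triangular portion: A = ½·95·155 = 7362.50, centroid at (226.67, 51.67).
ΣA = 37587.50 mm²
ΣAX̄ = (30225.00)(97.50) + (7362.50)(226.67) = 4615770.83 mm³
ΣAȲ = (30225.00)(77.50) + (7362.50)(51.67) = 2722833.33 mm³
X̄ = 4615770.83 / 37587.50 = 122.80 mm
Ȳ = 2722833.33 / 37587.50 = 72.44 mm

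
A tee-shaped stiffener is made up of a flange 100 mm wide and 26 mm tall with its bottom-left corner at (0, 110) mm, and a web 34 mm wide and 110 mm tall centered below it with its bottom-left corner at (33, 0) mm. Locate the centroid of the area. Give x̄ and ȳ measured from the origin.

x̄ = 50.00 mm, ȳ = 82.89 mm

web: A = 34 × 110 = 3740.00, centroid at (50.00, 55.00).
flange: A = 100 × 26 = 2600.00, centroid at (50.00, 123.00).
ΣA = 6340.00 mm², ΣAx̄ = 317000.00 mm³, ΣAȳ = 525500.00 mm³.
x̄ = 317000.00/6340.00 = 50.00 mm; ȳ = 525500.00/6340.00 = 82.89 mm.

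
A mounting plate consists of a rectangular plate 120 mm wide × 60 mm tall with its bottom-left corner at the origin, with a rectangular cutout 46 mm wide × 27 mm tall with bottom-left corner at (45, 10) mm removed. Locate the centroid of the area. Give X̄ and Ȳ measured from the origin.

plate: A = 120 × 60 = 7200.00, centroid at (60.00, 30.00).
hole: A = −(46 × 27) = -1242.00, centroid at (68.00, 23.50).
ΣA = 5958.00 mm², ΣAX̄ = 347544.00 mm³, ΣAȲ = 186813.00 mm³.
X̄ = 347544.00/5958.00 = 58.33 mm; Ȳ = 186813.00/5958.00 = 31.35 mm.

X̄ = 58.33 mm, Ȳ = 31.35 mm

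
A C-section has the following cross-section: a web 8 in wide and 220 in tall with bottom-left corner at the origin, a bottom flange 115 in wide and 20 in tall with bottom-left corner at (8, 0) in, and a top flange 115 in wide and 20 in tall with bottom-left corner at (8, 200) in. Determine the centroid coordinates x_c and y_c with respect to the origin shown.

Part | A | x̄ᵢ | ȳᵢ | A·x̄ᵢ | A·ȳᵢ
web | 1760.00 | 4.00 | 110.00 | 7040.00 | 193600.00
bottom flange | 2300.00 | 65.50 | 10.00 | 150650.00 | 23000.00
top flange | 2300.00 | 65.50 | 210.00 | 150650.00 | 483000.00
Σ | 6360.00 |  |  | 308340.00 | 699600.00
x_c = 308340.00 / 6360.00 = 48.48 in
y_c = 699600.00 / 6360.00 = 110.00 in

x_c = 48.48 in, y_c = 110.00 in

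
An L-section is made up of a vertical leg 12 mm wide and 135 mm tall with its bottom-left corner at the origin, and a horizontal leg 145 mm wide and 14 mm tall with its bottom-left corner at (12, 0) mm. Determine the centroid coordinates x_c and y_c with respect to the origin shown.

x_c = 49.66 mm, y_c = 33.85 mm

vertical leg: A = 12 × 135 = 1620.00, centroid at (6.00, 67.50).
horizontal leg: A = 145 × 14 = 2030.00, centroid at (84.50, 7.00).
ΣA = 3650.00 mm², ΣAx_c = 181255.00 mm³, ΣAy_c = 123560.00 mm³.
x_c = 181255.00/3650.00 = 49.66 mm; y_c = 123560.00/3650.00 = 33.85 mm.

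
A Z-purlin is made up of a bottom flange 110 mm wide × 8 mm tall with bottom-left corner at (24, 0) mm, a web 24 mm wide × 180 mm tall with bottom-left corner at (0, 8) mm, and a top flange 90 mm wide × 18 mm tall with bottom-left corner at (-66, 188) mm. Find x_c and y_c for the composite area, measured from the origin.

Part | A | x̄ᵢ | ȳᵢ | A·x̄ᵢ | A·ȳᵢ
bottom flange | 880.00 | 79.00 | 4.00 | 69520.00 | 3520.00
web | 4320.00 | 12.00 | 98.00 | 51840.00 | 423360.00
top flange | 1620.00 | -21.00 | 197.00 | -34020.00 | 319140.00
Σ | 6820.00 |  |  | 87340.00 | 746020.00
x_c = 87340.00 / 6820.00 = 12.81 mm
y_c = 746020.00 / 6820.00 = 109.39 mm

x_c = 12.81 mm, y_c = 109.39 mm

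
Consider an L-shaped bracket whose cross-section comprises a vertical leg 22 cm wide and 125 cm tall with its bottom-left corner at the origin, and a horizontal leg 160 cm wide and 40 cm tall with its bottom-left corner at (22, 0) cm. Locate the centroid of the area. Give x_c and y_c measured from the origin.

x_c = 74.65 cm, y_c = 32.77 cm

vertical leg: A = 22 × 125 = 2750.00, centroid at (11.00, 62.50).
horizontal leg: A = 160 × 40 = 6400.00, centroid at (102.00, 20.00).
ΣA = 9150.00 cm²
ΣAx_c = (2750.00)(11.00) + (6400.00)(102.00) = 683050.00 cm³
ΣAy_c = (2750.00)(62.50) + (6400.00)(20.00) = 299875.00 cm³
x_c = 683050.00 / 9150.00 = 74.65 cm
y_c = 299875.00 / 9150.00 = 32.77 cm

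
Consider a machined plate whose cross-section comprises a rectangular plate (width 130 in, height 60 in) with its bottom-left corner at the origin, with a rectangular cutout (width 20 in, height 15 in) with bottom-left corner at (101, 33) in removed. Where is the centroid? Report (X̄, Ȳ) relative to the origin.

Part | A | x̄ᵢ | ȳᵢ | A·x̄ᵢ | A·ȳᵢ
plate | 7800.00 | 65.00 | 30.00 | 507000.00 | 234000.00
hole | -300.00 | 111.00 | 40.50 | -33300.00 | -12150.00
Σ | 7500.00 |  |  | 473700.00 | 221850.00
X̄ = 473700.00 / 7500.00 = 63.16 in
Ȳ = 221850.00 / 7500.00 = 29.58 in

X̄ = 63.16 in, Ȳ = 29.58 in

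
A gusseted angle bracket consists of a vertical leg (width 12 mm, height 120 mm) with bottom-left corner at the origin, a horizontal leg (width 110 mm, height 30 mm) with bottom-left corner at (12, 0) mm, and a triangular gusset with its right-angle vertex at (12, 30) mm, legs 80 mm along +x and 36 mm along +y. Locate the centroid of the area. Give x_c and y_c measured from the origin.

x_c = 46.18 mm, y_c = 31.78 mm

Part | A | x̄ᵢ | ȳᵢ | A·x̄ᵢ | A·ȳᵢ
vertical leg | 1440.00 | 6.00 | 60.00 | 8640.00 | 86400.00
horizontal leg | 3300.00 | 67.00 | 15.00 | 221100.00 | 49500.00
gusset | 1440.00 | 38.67 | 42.00 | 55680.00 | 60480.00
Σ | 6180.00 |  |  | 285420.00 | 196380.00
x_c = 285420.00 / 6180.00 = 46.18 mm
y_c = 196380.00 / 6180.00 = 31.78 mm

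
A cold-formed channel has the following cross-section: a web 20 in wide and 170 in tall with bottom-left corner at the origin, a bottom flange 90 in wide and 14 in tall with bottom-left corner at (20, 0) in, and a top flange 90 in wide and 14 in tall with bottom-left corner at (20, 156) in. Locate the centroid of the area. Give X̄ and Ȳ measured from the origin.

Part | A | x̄ᵢ | ȳᵢ | A·x̄ᵢ | A·ȳᵢ
web | 3400.00 | 10.00 | 85.00 | 34000.00 | 289000.00
bottom flange | 1260.00 | 65.00 | 7.00 | 81900.00 | 8820.00
top flange | 1260.00 | 65.00 | 163.00 | 81900.00 | 205380.00
Σ | 5920.00 |  |  | 197800.00 | 503200.00
X̄ = 197800.00 / 5920.00 = 33.41 in
Ȳ = 503200.00 / 5920.00 = 85.00 in

X̄ = 33.41 in, Ȳ = 85.00 in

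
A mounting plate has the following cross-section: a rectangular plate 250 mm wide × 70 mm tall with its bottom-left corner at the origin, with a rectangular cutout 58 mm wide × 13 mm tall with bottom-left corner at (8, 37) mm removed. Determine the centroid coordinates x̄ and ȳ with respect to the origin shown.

x̄ = 128.96 mm, ȳ = 34.62 mm

plate: A = 250 × 70 = 17500.00, centroid at (125.00, 35.00).
hole: A = −(58 × 13) = -754.00, centroid at (37.00, 43.50).
ΣA = 16746.00 mm²
ΣAx̄ = (17500.00)(125.00) + (-754.00)(37.00) = 2159602.00 mm³
ΣAȳ = (17500.00)(35.00) + (-754.00)(43.50) = 579701.00 mm³
x̄ = 2159602.00 / 16746.00 = 128.96 mm
ȳ = 579701.00 / 16746.00 = 34.62 mm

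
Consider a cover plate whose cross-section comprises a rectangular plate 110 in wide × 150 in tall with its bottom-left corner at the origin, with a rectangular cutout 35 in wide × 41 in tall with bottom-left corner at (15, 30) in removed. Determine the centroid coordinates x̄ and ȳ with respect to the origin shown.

Part | A | x̄ᵢ | ȳᵢ | A·x̄ᵢ | A·ȳᵢ
plate | 16500.00 | 55.00 | 75.00 | 907500.00 | 1237500.00
hole | -1435.00 | 32.50 | 50.50 | -46637.50 | -72467.50
Σ | 15065.00 |  |  | 860862.50 | 1165032.50
x̄ = 860862.50 / 15065.00 = 57.14 in
ȳ = 1165032.50 / 15065.00 = 77.33 in

x̄ = 57.14 in, ȳ = 77.33 in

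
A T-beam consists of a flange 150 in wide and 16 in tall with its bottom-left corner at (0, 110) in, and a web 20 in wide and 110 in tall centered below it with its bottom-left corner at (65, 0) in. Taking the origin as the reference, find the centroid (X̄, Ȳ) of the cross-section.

X̄ = 75.00 in, Ȳ = 87.87 in

web: A = 20 × 110 = 2200.00, centroid at (75.00, 55.00).
flange: A = 150 × 16 = 2400.00, centroid at (75.00, 118.00).
ΣA = 4600.00 in², ΣAX̄ = 345000.00 in³, ΣAȲ = 404200.00 in³.
X̄ = 345000.00/4600.00 = 75.00 in; Ȳ = 404200.00/4600.00 = 87.87 in.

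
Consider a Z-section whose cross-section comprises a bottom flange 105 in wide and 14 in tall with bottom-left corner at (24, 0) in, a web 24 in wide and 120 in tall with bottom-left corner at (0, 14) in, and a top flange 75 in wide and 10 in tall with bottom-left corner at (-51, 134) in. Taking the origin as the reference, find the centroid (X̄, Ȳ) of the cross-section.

Part | A | x̄ᵢ | ȳᵢ | A·x̄ᵢ | A·ȳᵢ
bottom flange | 1470.00 | 76.50 | 7.00 | 112455.00 | 10290.00
web | 2880.00 | 12.00 | 74.00 | 34560.00 | 213120.00
top flange | 750.00 | -13.50 | 139.00 | -10125.00 | 104250.00
Σ | 5100.00 |  |  | 136890.00 | 327660.00
X̄ = 136890.00 / 5100.00 = 26.84 in
Ȳ = 327660.00 / 5100.00 = 64.25 in

X̄ = 26.84 in, Ȳ = 64.25 in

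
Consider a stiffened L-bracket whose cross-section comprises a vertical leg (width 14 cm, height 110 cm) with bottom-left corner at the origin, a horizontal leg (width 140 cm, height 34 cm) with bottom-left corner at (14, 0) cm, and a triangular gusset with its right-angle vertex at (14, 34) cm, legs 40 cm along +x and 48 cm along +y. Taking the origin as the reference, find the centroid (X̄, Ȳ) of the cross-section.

vertical leg: A = 14 × 110 = 1540.00, centroid at (7.00, 55.00).
horizontal leg: A = 140 × 34 = 4760.00, centroid at (84.00, 17.00).
gusset: A = ½·40·48 = 960.00, centroid at (27.33, 50.00).
ΣA = 7260.00 cm²
ΣAX̄ = (1540.00)(7.00) + (4760.00)(84.00) + (960.00)(27.33) = 436860.00 cm³
ΣAȲ = (1540.00)(55.00) + (4760.00)(17.00) + (960.00)(50.00) = 213620.00 cm³
X̄ = 436860.00 / 7260.00 = 60.17 cm
Ȳ = 213620.00 / 7260.00 = 29.42 cm

X̄ = 60.17 cm, Ȳ = 29.42 cm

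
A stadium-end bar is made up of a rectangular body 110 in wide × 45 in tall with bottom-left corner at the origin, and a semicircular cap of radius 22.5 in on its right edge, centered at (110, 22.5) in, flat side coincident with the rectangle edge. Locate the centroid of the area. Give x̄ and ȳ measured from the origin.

rectangular body: A = 110 × 45 = 4950.00, centroid at (55.00, 22.50).
semicircular end: A = ½π·22.5² = 795.22, centroid at (119.55, 22.50).
ΣA = 5745.22 in²
ΣAx̄ = (4950.00)(55.00) + (795.22)(119.55) = 367317.47 in³
ΣAȳ = (4950.00)(22.50) + (795.22)(22.50) = 129267.35 in³
x̄ = 367317.47 / 5745.22 = 63.93 in
ȳ = 129267.35 / 5745.22 = 22.50 in

x̄ = 63.93 in, ȳ = 22.50 in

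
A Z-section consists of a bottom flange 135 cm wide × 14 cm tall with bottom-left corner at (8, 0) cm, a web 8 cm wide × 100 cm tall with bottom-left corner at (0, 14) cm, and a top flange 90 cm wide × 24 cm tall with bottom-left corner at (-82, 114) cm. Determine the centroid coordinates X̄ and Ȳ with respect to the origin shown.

X̄ = 13.60 cm, Ȳ = 69.40 cm

bottom flange: A = 135 × 14 = 1890.00, centroid at (75.50, 7.00).
web: A = 8 × 100 = 800.00, centroid at (4.00, 64.00).
top flange: A = 90 × 24 = 2160.00, centroid at (-37.00, 126.00).
ΣA = 4850.00 cm²
ΣAX̄ = (1890.00)(75.50) + (800.00)(4.00) + (2160.00)(-37.00) = 65975.00 cm³
ΣAȲ = (1890.00)(7.00) + (800.00)(64.00) + (2160.00)(126.00) = 336590.00 cm³
X̄ = 65975.00 / 4850.00 = 13.60 cm
Ȳ = 336590.00 / 4850.00 = 69.40 cm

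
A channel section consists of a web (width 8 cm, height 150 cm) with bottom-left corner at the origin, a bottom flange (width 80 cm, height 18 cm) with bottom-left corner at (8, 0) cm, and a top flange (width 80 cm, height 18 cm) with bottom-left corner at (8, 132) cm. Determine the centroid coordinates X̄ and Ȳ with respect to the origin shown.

X̄ = 35.06 cm, Ȳ = 75.00 cm

web: A = 8 × 150 = 1200.00, centroid at (4.00, 75.00).
bottom flange: A = 80 × 18 = 1440.00, centroid at (48.00, 9.00).
top flange: A = 80 × 18 = 1440.00, centroid at (48.00, 141.00).
ΣA = 4080.00 cm², ΣAX̄ = 143040.00 cm³, ΣAȲ = 306000.00 cm³.
X̄ = 143040.00/4080.00 = 35.06 cm; Ȳ = 306000.00/4080.00 = 75.00 cm.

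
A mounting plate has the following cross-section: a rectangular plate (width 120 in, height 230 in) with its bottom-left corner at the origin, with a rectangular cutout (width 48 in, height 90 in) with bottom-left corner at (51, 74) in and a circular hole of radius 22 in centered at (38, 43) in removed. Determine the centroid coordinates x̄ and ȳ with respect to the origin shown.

x̄ = 58.56 in, ȳ = 119.24 in

Part | A | x̄ᵢ | ȳᵢ | A·x̄ᵢ | A·ȳᵢ
plate | 27600.00 | 60.00 | 115.00 | 1656000.00 | 3174000.00
hole 1 | -4320.00 | 75.00 | 119.00 | -324000.00 | -514080.00
hole 2 | -1520.53 | 38.00 | 43.00 | -57780.17 | -65382.83
Σ | 21759.47 |  |  | 1274219.83 | 2594537.17
x̄ = 1274219.83 / 21759.47 = 58.56 in
ȳ = 2594537.17 / 21759.47 = 119.24 in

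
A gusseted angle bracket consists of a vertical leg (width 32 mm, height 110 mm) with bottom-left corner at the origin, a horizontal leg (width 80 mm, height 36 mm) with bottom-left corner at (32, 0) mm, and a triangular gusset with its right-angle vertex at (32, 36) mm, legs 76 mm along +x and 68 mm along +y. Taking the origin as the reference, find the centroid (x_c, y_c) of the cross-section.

x_c = 45.84 mm, y_c = 44.19 mm

Part | A | x̄ᵢ | ȳᵢ | A·x̄ᵢ | A·ȳᵢ
vertical leg | 3520.00 | 16.00 | 55.00 | 56320.00 | 193600.00
horizontal leg | 2880.00 | 72.00 | 18.00 | 207360.00 | 51840.00
gusset | 2584.00 | 57.33 | 58.67 | 148149.33 | 151594.67
Σ | 8984.00 |  |  | 411829.33 | 397034.67
x_c = 411829.33 / 8984.00 = 45.84 mm
y_c = 397034.67 / 8984.00 = 44.19 mm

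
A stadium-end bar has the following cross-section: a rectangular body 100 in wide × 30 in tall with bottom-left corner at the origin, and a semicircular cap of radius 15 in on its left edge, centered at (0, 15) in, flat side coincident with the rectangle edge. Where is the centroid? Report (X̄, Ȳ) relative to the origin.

rectangular body: A = 100 × 30 = 3000.00, centroid at (50.00, 15.00).
semicircular end: A = ½π·15² = 353.43, centroid at (-6.37, 15.00).
ΣA = 3353.43 in²
ΣAX̄ = (3000.00)(50.00) + (353.43)(-6.37) = 147750.00 in³
ΣAȲ = (3000.00)(15.00) + (353.43)(15.00) = 50301.44 in³
X̄ = 147750.00 / 3353.43 = 44.06 in
Ȳ = 50301.44 / 3353.43 = 15.00 in

X̄ = 44.06 in, Ȳ = 15.00 in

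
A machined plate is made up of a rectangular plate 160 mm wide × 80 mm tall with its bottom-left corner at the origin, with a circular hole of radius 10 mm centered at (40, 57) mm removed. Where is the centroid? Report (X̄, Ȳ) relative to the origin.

X̄ = 81.01 mm, Ȳ = 39.57 mm

plate: A = 160 × 80 = 12800.00, centroid at (80.00, 40.00).
hole: A = −π·10² = -314.16, centroid at (40.00, 57.00).
ΣA = 12485.84 mm², ΣAX̄ = 1011433.63 mm³, ΣAȲ = 494092.92 mm³.
X̄ = 1011433.63/12485.84 = 81.01 mm; Ȳ = 494092.92/12485.84 = 39.57 mm.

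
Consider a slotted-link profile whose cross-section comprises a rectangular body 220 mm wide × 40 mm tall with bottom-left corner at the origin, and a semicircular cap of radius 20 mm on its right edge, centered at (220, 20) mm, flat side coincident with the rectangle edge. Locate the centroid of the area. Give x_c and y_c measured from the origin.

Part | A | x̄ᵢ | ȳᵢ | A·x̄ᵢ | A·ȳᵢ
rectangular body | 8800.00 | 110.00 | 20.00 | 968000.00 | 176000.00
semicircular end | 628.32 | 228.49 | 20.00 | 143563.41 | 12566.37
Σ | 9428.32 |  |  | 1111563.41 | 188566.37
x_c = 1111563.41 / 9428.32 = 117.90 mm
y_c = 188566.37 / 9428.32 = 20.00 mm

x_c = 117.90 mm, y_c = 20.00 mm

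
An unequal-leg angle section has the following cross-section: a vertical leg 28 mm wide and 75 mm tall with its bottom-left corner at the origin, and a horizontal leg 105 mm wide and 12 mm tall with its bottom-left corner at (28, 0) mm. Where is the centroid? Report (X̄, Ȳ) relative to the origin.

vertical leg: A = 28 × 75 = 2100.00, centroid at (14.00, 37.50).
horizontal leg: A = 105 × 12 = 1260.00, centroid at (80.50, 6.00).
ΣA = 3360.00 mm²
ΣAX̄ = (2100.00)(14.00) + (1260.00)(80.50) = 130830.00 mm³
ΣAȲ = (2100.00)(37.50) + (1260.00)(6.00) = 86310.00 mm³
X̄ = 130830.00 / 3360.00 = 38.94 mm
Ȳ = 86310.00 / 3360.00 = 25.69 mm

X̄ = 38.94 mm, Ȳ = 25.69 mm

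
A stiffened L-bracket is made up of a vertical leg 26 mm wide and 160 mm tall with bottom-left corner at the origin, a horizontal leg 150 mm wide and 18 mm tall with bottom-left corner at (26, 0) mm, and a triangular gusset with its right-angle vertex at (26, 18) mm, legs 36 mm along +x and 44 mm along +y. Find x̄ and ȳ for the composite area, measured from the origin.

x̄ = 46.64 mm, ȳ = 50.05 mm

vertical leg: A = 26 × 160 = 4160.00, centroid at (13.00, 80.00).
horizontal leg: A = 150 × 18 = 2700.00, centroid at (101.00, 9.00).
gusset: A = ½·36·44 = 792.00, centroid at (38.00, 32.67).
ΣA = 7652.00 mm²
ΣAx̄ = (4160.00)(13.00) + (2700.00)(101.00) + (792.00)(38.00) = 356876.00 mm³
ΣAȳ = (4160.00)(80.00) + (2700.00)(9.00) + (792.00)(32.67) = 382972.00 mm³
x̄ = 356876.00 / 7652.00 = 46.64 mm
ȳ = 382972.00 / 7652.00 = 50.05 mm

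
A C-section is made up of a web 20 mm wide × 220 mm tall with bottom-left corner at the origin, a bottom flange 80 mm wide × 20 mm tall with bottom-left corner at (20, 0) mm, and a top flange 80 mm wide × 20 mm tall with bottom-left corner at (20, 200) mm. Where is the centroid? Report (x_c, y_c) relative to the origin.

x_c = 31.05 mm, y_c = 110.00 mm

Part | A | x̄ᵢ | ȳᵢ | A·x̄ᵢ | A·ȳᵢ
web | 4400.00 | 10.00 | 110.00 | 44000.00 | 484000.00
bottom flange | 1600.00 | 60.00 | 10.00 | 96000.00 | 16000.00
top flange | 1600.00 | 60.00 | 210.00 | 96000.00 | 336000.00
Σ | 7600.00 |  |  | 236000.00 | 836000.00
x_c = 236000.00 / 7600.00 = 31.05 mm
y_c = 836000.00 / 7600.00 = 110.00 mm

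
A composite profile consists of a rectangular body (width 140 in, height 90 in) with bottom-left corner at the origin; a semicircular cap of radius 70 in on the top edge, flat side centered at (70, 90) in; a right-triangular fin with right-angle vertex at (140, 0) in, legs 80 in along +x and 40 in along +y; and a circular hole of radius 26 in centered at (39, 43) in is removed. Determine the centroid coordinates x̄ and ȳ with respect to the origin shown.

x̄ = 81.15 in, ȳ = 71.73 in

rectangular body: A = 140 × 90 = 12600.00, centroid at (70.00, 45.00).
semicircular top: A = ½π·70² = 7696.90, centroid at (70.00, 119.71).
triangular fin: A = ½·80·40 = 1600.00, centroid at (166.67, 13.33).
hole: A = −π·26² = -2123.72, centroid at (39.00, 43.00).
ΣA = 19773.19 in²
ΣAx̄ = (12600.00)(70.00) + (7696.90)(70.00) + (1600.00)(166.67) + (-2123.72)(39.00) = 1604624.86 in³
ΣAȳ = (12600.00)(45.00) + (7696.90)(119.71) + (1600.00)(13.33) + (-2123.72)(43.00) = 1418401.36 in³
x̄ = 1604624.86 / 19773.19 = 81.15 in
ȳ = 1418401.36 / 19773.19 = 71.73 in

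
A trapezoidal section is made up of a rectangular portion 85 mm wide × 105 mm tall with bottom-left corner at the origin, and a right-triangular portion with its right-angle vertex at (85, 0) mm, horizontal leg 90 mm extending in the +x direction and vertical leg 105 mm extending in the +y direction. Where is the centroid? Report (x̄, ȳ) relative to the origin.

rectangular portion: A = 85 × 105 = 8925.00, centroid at (42.50, 52.50).
triangular portion: A = ½·90·105 = 4725.00, centroid at (115.00, 35.00).
ΣA = 13650.00 mm²
ΣAx̄ = (8925.00)(42.50) + (4725.00)(115.00) = 922687.50 mm³
ΣAȳ = (8925.00)(52.50) + (4725.00)(35.00) = 633937.50 mm³
x̄ = 922687.50 / 13650.00 = 67.60 mm
ȳ = 633937.50 / 13650.00 = 46.44 mm

x̄ = 67.60 mm, ȳ = 46.44 mm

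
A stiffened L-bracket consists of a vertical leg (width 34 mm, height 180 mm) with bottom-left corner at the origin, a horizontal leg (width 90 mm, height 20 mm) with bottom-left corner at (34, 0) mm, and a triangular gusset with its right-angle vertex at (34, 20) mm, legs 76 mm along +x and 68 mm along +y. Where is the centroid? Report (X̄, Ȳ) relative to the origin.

vertical leg: A = 34 × 180 = 6120.00, centroid at (17.00, 90.00).
horizontal leg: A = 90 × 20 = 1800.00, centroid at (79.00, 10.00).
gusset: A = ½·76·68 = 2584.00, centroid at (59.33, 42.67).
ΣA = 10504.00 mm², ΣAX̄ = 399557.33 mm³, ΣAȲ = 679050.67 mm³.
X̄ = 399557.33/10504.00 = 38.04 mm; Ȳ = 679050.67/10504.00 = 64.65 mm.

X̄ = 38.04 mm, Ȳ = 64.65 mm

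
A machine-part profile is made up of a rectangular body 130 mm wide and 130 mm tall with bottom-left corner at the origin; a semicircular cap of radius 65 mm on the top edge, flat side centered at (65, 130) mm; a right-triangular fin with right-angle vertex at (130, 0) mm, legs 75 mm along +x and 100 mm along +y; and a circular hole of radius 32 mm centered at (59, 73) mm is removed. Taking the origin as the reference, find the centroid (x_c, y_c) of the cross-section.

x_c = 79.82 mm, y_c = 84.53 mm

Part | A | x̄ᵢ | ȳᵢ | A·x̄ᵢ | A·ȳᵢ
rectangular body | 16900.00 | 65.00 | 65.00 | 1098500.00 | 1098500.00
semicircular top | 6636.61 | 65.00 | 157.59 | 431379.94 | 1045843.22
triangular fin | 3750.00 | 155.00 | 33.33 | 581250.00 | 125000.00
hole | -3216.99 | 59.00 | 73.00 | -189802.46 | -234840.33
Σ | 24069.62 |  |  | 1921327.48 | 2034502.88
x_c = 1921327.48 / 24069.62 = 79.82 mm
y_c = 2034502.88 / 24069.62 = 84.53 mm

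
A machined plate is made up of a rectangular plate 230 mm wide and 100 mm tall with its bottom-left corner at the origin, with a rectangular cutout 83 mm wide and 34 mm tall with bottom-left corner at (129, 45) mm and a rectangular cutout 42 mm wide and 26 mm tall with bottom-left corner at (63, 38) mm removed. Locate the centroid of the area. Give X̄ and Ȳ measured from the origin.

Part | A | x̄ᵢ | ȳᵢ | A·x̄ᵢ | A·ȳᵢ
plate | 23000.00 | 115.00 | 50.00 | 2645000.00 | 1150000.00
hole 1 | -2822.00 | 170.50 | 62.00 | -481151.00 | -174964.00
hole 2 | -1092.00 | 84.00 | 51.00 | -91728.00 | -55692.00
Σ | 19086.00 |  |  | 2072121.00 | 919344.00
X̄ = 2072121.00 / 19086.00 = 108.57 mm
Ȳ = 919344.00 / 19086.00 = 48.17 mm

X̄ = 108.57 mm, Ȳ = 48.17 mm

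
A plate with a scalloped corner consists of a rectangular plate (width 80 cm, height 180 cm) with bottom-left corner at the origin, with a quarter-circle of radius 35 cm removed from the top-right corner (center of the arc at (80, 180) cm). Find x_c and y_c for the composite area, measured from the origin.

x_c = 38.20 cm, y_c = 84.62 cm

plate: A = 80 × 180 = 14400.00, centroid at (40.00, 90.00).
removed quarter-circle: A = −¼π·35² = -962.11, centroid at (65.15, 165.15).
ΣA = 13437.89 cm², ΣAx_c = 513322.65 cm³, ΣAy_c = 1137111.37 cm³.
x_c = 513322.65/13437.89 = 38.20 cm; y_c = 1137111.37/13437.89 = 84.62 cm.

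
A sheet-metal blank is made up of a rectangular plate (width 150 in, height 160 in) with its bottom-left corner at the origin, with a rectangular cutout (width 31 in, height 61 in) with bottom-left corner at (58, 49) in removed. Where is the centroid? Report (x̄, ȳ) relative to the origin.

x̄ = 75.13 in, ȳ = 80.04 in

plate: A = 150 × 160 = 24000.00, centroid at (75.00, 80.00).
hole: A = −(31 × 61) = -1891.00, centroid at (73.50, 79.50).
ΣA = 22109.00 in², ΣAx̄ = 1661011.50 in³, ΣAȳ = 1769665.50 in³.
x̄ = 1661011.50/22109.00 = 75.13 in; ȳ = 1769665.50/22109.00 = 80.04 in.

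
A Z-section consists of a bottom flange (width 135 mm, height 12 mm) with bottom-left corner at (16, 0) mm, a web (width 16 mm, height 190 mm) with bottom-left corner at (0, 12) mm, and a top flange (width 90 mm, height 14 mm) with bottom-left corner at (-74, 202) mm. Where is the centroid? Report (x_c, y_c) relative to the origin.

bottom flange: A = 135 × 12 = 1620.00, centroid at (83.50, 6.00).
web: A = 16 × 190 = 3040.00, centroid at (8.00, 107.00).
top flange: A = 90 × 14 = 1260.00, centroid at (-29.00, 209.00).
ΣA = 5920.00 mm², ΣAx_c = 123050.00 mm³, ΣAy_c = 598340.00 mm³.
x_c = 123050.00/5920.00 = 20.79 mm; y_c = 598340.00/5920.00 = 101.07 mm.

x_c = 20.79 mm, y_c = 101.07 mm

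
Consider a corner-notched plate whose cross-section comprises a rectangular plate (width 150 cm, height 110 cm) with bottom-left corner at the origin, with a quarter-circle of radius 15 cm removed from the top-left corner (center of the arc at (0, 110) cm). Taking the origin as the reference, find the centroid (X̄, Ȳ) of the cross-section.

X̄ = 75.74 cm, Ȳ = 54.47 cm

plate: A = 150 × 110 = 16500.00, centroid at (75.00, 55.00).
removed quarter-circle: A = −¼π·15² = -176.71, centroid at (6.37, 103.63).
ΣA = 16323.29 cm², ΣAX̄ = 1236375.00 cm³, ΣAȲ = 889186.40 cm³.
X̄ = 1236375.00/16323.29 = 75.74 cm; Ȳ = 889186.40/16323.29 = 54.47 cm.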